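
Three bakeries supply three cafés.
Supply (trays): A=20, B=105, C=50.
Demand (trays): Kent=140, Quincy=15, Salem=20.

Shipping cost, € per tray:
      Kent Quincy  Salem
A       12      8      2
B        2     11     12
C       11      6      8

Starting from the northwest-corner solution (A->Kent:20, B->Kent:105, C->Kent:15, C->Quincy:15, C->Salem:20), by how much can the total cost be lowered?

140

Current plan cost = 20·12 + 105·2 + 15·11 + 15·6 + 20·8 = €865.
Optimal plan:
  A->Salem: 20 × €2 = €40
  B->Kent: 105 × €2 = €210
  C->Kent: 35 × €11 = €385
  C->Quincy: 15 × €6 = €90
Optimal cost = €725.
Saving = 865 − 725 = €140.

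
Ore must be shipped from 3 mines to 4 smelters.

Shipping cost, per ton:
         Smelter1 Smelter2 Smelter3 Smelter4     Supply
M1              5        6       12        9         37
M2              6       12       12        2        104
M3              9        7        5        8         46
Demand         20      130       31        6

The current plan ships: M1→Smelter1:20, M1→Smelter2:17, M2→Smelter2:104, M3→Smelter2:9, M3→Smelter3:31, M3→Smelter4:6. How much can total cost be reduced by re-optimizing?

166

Current plan cost = 20·5 + 17·6 + 104·12 + 9·7 + 31·5 + 6·8 = 1716.
Optimal plan:
  M1→Smelter2: 37 × 6 = 222
  M2→Smelter1: 20 × 6 = 120
  M2→Smelter2: 78 × 12 = 936
  M2→Smelter4: 6 × 2 = 12
  M3→Smelter2: 15 × 7 = 105
  M3→Smelter3: 31 × 5 = 155
Optimal cost = 1550.
Saving = 1716 − 1550 = 166.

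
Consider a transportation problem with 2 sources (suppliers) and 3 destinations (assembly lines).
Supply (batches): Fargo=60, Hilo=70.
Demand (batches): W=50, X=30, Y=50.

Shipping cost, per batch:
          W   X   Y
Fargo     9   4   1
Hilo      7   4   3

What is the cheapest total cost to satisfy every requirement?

An optimal shipping plan:
  Fargo–X: 10 batches
  Fargo–Y: 50 batches
  Hilo–W: 50 batches
  Hilo–X: 20 batches
Total cost = 520.
(Supply check: Fargo ships 60; Hilo ships 70.)

520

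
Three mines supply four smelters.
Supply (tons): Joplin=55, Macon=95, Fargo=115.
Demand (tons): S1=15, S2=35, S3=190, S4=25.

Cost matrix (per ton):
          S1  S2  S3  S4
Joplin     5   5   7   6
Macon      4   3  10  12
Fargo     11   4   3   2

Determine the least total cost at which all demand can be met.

An optimal shipping plan:
  Joplin to S3: 30 tons
  Joplin to S4: 25 tons
  Macon to S1: 15 tons
  Macon to S2: 35 tons
  Macon to S3: 45 tons
  Fargo to S3: 115 tons
Total cost = 1320.

1320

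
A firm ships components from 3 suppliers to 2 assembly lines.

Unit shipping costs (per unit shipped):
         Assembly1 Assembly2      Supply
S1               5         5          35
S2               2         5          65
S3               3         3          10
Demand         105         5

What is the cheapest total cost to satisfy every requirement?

335

One minimum-cost allocation:
  S1->Assembly1: 30 × 5 = 150
  S1->Assembly2: 5 × 5 = 25
  S2->Assembly1: 65 × 2 = 130
  S3->Assembly1: 10 × 3 = 30
Total = 150 + 25 + 130 + 30 = 335.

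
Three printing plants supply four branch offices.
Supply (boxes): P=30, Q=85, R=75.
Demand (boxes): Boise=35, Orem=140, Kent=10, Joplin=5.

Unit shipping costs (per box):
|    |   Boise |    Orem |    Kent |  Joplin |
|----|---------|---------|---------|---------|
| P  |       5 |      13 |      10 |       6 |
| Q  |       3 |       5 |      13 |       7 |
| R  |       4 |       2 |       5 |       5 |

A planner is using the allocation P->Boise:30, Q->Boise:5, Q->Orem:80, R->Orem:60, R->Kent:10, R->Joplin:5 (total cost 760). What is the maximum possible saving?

Current plan cost = 30·5 + 5·3 + 80·5 + 60·2 + 10·5 + 5·5 = 760.
Optimal plan:
  P→Boise: 15 × 5 = 75
  P→Kent: 10 × 10 = 100
  P→Joplin: 5 × 6 = 30
  Q→Boise: 20 × 3 = 60
  Q→Orem: 65 × 5 = 325
  R→Orem: 75 × 2 = 150
Optimal cost = 740.
Saving = 760 − 740 = 20.

20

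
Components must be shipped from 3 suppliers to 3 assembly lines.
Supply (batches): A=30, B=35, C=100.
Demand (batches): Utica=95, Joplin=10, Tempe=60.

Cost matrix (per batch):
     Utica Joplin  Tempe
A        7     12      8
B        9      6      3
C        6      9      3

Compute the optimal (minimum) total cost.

One minimum-cost allocation:
  A to Utica: 30 batches
  B to Joplin: 10 batches
  B to Tempe: 25 batches
  C to Utica: 65 batches
  C to Tempe: 35 batches
Total cost = 840.
(Supply check: A ships 30; B ships 35; C ships 100.)

840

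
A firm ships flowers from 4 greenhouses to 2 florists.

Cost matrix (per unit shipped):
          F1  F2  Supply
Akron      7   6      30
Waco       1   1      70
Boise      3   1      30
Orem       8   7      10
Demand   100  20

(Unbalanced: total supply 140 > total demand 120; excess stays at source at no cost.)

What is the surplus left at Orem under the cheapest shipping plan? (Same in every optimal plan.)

10

Minimum-cost shipments:
  Akron to F1: 20 × 7 = 140
  Waco to F1: 70 × 1 = 70
  Boise to F1: 10 × 3 = 30
  Boise to F2: 20 × 1 = 20
Total cost = 260.
Orem ships 0 of its 10, leaving 10.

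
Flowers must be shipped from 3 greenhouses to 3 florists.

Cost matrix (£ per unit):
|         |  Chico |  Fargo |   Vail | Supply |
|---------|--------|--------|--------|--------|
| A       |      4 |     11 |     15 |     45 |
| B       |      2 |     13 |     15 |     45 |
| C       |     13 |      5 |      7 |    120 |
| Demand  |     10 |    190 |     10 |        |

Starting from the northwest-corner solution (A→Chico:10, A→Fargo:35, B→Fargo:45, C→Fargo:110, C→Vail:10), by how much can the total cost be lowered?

Current plan cost = 10·4 + 35·11 + 45·13 + 110·5 + 10·7 = £1630.
Optimal plan:
  A–Fargo: 45 × £11 = £495
  B–Chico: 10 × £2 = £20
  B–Fargo: 25 × £13 = £325
  B–Vail: 10 × £15 = £150
  C–Fargo: 120 × £5 = £600
Optimal cost = £1590.
Saving = 1630 − 1590 = £40.

40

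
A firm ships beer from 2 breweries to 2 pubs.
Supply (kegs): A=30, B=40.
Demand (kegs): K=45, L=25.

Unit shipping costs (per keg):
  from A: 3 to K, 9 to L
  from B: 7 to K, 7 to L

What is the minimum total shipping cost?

370

One minimum-cost allocation:
  A–K: 30 × 3 = 90
  B–K: 15 × 7 = 105
  B–L: 25 × 7 = 175
Total = 90 + 105 + 175 = 370.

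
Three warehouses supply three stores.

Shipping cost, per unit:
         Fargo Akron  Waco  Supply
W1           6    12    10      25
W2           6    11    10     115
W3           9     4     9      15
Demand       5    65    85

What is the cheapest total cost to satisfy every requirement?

1490

One minimum-cost allocation:
  W1–Waco: 25 × 10 = 250
  W2–Fargo: 5 × 6 = 30
  W2–Akron: 50 × 11 = 550
  W2–Waco: 60 × 10 = 600
  W3–Akron: 15 × 4 = 60
Total = 250 + 30 + 550 + 600 + 60 = 1490.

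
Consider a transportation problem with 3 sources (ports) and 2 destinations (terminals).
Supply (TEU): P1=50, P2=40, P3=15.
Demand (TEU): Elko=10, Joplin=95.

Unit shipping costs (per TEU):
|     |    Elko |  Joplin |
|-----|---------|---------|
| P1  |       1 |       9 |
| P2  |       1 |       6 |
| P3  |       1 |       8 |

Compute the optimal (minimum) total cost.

Optimal allocation:
  P1–Elko: 10 TEU
  P1–Joplin: 40 TEU
  P2–Joplin: 40 TEU
  P3–Joplin: 15 TEU
Total cost = 730.
(Supply check: P1 ships 50; P2 ships 40; P3 ships 15.)

730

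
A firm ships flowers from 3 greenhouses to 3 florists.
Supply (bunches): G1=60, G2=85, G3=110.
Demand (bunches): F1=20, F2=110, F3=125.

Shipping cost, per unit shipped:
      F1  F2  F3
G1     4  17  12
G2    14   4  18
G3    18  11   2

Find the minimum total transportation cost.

1245

An optimal shipping plan:
  G1→F1: 20 bunches
  G1→F2: 25 bunches
  G1→F3: 15 bunches
  G2→F2: 85 bunches
  G3→F3: 110 bunches
Total cost = 1245.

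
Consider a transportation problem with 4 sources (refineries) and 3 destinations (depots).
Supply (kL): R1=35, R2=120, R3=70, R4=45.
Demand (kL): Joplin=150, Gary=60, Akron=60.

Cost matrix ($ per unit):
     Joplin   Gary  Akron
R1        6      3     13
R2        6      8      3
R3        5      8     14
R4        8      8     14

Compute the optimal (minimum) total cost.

1355

One minimum-cost allocation:
  R1->Gary: 35 × $3 = $105
  R2->Joplin: 60 × $6 = $360
  R2->Akron: 60 × $3 = $180
  R3->Joplin: 70 × $5 = $350
  R4->Joplin: 20 × $8 = $160
  R4->Gary: 25 × $8 = $200
Total = 105 + 360 + 180 + 350 + 160 + 200 = $1355.
(Supply check: R1 ships 35; R2 ships 120; R3 ships 70; R4 ships 45.)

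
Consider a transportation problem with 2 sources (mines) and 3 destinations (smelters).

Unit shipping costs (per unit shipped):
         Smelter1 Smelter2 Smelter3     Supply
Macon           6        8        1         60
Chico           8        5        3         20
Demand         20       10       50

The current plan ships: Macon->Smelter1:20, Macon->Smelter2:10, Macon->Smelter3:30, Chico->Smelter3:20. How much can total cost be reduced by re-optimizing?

50

Current plan cost = 20·6 + 10·8 + 30·1 + 20·3 = 290.
Optimal plan:
  Macon->Smelter1: 20 tons
  Macon->Smelter3: 40 tons
  Chico->Smelter2: 10 tons
  Chico->Smelter3: 10 tons
Optimal cost = 240.
Saving = 290 − 240 = 50.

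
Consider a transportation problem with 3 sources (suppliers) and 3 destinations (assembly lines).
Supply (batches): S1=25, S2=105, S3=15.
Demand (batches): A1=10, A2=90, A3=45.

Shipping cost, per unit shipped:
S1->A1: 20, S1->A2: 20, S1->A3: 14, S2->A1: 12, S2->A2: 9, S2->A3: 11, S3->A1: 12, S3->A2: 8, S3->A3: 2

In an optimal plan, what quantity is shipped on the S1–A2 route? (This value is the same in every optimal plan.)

0

The minimum-cost plan:
  S1–A3: 25 × 14 = 350
  S2–A1: 10 × 12 = 120
  S2–A2: 90 × 9 = 810
  S2–A3: 5 × 11 = 55
  S3–A3: 15 × 2 = 30
Total cost = 1365.
The route S1→A2 is not used.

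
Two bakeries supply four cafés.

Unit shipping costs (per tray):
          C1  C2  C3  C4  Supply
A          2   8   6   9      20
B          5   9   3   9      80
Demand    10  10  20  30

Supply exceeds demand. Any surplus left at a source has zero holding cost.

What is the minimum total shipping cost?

An optimal shipping plan:
  A–C1: 10 × 2 = 20
  A–C2: 10 × 8 = 80
  B–C3: 20 × 3 = 60
  B–C4: 30 × 9 = 270
Total = 20 + 80 + 60 + 270 = 430.

430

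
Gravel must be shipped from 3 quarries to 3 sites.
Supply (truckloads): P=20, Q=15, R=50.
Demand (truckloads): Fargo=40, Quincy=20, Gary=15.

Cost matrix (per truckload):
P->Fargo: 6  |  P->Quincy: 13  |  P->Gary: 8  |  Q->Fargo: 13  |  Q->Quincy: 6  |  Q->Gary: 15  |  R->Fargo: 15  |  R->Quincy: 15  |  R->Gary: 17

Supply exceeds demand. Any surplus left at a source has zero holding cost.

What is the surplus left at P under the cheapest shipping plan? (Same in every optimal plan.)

0

An optimal plan:
  P–Fargo: 5 × 6 = 30
  P–Gary: 15 × 8 = 120
  Q–Quincy: 15 × 6 = 90
  R–Fargo: 35 × 15 = 525
  R–Quincy: 5 × 15 = 75
Total cost = 840.
P ships 20 of its 20, leaving 0.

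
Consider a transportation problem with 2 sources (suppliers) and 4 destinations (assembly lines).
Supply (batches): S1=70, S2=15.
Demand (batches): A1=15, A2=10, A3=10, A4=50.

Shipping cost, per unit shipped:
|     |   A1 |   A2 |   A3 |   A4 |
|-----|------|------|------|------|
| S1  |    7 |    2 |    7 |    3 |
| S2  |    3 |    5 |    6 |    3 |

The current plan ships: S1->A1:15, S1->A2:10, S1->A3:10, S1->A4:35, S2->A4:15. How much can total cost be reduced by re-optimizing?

Current plan cost = 15·7 + 10·2 + 10·7 + 35·3 + 15·3 = 345.
Optimal plan:
  S1->A2: 10 × 2 = 20
  S1->A3: 10 × 7 = 70
  S1->A4: 50 × 3 = 150
  S2->A1: 15 × 3 = 45
Optimal cost = 285.
Saving = 345 − 285 = 60.

60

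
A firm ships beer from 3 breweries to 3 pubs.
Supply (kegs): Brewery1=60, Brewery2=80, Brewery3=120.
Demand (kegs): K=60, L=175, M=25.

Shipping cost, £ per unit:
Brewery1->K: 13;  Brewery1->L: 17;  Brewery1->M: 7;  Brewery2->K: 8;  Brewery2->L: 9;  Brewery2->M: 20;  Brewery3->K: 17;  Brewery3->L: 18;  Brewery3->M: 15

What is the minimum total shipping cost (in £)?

One minimum-cost allocation:
  Brewery1–K: 35 × £13 = £455
  Brewery1–M: 25 × £7 = £175
  Brewery2–L: 80 × £9 = £720
  Brewery3–K: 25 × £17 = £425
  Brewery3–L: 95 × £18 = £1710
Total = 455 + 175 + 720 + 425 + 1710 = £3485.

3485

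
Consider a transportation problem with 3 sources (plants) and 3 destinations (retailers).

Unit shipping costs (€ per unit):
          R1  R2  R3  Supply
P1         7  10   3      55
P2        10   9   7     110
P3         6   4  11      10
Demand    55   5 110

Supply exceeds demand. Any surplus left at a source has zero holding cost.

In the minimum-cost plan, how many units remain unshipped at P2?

Minimum-cost shipments:
  P1->R3: 55 units
  P2->R1: 50 units
  P2->R3: 55 units
  P3->R1: 5 units
  P3->R2: 5 units
Total cost = €1100.
P2 ships 105 of its 110, leaving 5.

5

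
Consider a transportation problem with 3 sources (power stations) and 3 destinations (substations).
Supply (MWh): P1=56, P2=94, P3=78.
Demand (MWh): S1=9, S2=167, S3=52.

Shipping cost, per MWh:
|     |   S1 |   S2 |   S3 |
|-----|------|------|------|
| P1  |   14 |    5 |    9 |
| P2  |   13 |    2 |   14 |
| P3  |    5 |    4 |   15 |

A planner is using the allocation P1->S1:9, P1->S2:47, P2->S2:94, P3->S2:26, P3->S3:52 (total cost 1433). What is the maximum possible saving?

Current plan cost = 9·14 + 47·5 + 94·2 + 26·4 + 52·15 = 1433.
Optimal plan:
  P1–S2: 4 × 5 = 20
  P1–S3: 52 × 9 = 468
  P2–S2: 94 × 2 = 188
  P3–S1: 9 × 5 = 45
  P3–S2: 69 × 4 = 276
Optimal cost = 997.
Saving = 1433 − 997 = 436.

436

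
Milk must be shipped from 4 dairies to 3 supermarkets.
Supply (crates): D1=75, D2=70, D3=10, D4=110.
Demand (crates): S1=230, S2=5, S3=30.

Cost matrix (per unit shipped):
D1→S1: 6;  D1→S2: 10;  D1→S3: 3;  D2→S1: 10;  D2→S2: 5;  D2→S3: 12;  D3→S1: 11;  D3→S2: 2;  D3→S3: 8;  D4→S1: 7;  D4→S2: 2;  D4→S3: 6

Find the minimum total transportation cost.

Optimal allocation:
  D1–S1: 45 crates
  D1–S3: 30 crates
  D2–S1: 70 crates
  D3–S1: 5 crates
  D3–S2: 5 crates
  D4–S1: 110 crates
Total cost = 1895.

1895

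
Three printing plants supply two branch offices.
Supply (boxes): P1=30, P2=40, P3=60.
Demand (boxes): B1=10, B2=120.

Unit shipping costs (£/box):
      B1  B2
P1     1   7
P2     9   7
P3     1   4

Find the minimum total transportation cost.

A cheapest plan:
  P1→B1: 10 × £1 = £10
  P1→B2: 20 × £7 = £140
  P2→B2: 40 × £7 = £280
  P3→B2: 60 × £4 = £240
Total = 10 + 140 + 280 + 240 = £670.

670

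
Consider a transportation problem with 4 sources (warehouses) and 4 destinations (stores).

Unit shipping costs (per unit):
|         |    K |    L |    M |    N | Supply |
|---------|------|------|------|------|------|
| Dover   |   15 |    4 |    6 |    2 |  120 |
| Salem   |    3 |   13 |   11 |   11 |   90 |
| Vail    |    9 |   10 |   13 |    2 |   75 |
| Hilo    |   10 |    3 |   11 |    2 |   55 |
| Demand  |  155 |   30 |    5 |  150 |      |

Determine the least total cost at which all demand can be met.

1275

An optimal shipping plan:
  Dover→M: 5 × 6 = 30
  Dover→N: 115 × 2 = 230
  Salem→K: 90 × 3 = 270
  Vail→K: 65 × 9 = 585
  Vail→N: 10 × 2 = 20
  Hilo→L: 30 × 3 = 90
  Hilo→N: 25 × 2 = 50
Total = 30 + 230 + 270 + 585 + 20 + 90 + 50 = 1275.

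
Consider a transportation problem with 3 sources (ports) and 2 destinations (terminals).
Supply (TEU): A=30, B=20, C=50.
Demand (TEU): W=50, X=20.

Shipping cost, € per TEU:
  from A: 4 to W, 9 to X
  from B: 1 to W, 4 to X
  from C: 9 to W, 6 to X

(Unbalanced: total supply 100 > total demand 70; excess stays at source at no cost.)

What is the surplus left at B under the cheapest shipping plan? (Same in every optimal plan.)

Minimum-cost shipments:
  A to W: 30 × €4 = €120
  B to W: 20 × €1 = €20
  C to X: 20 × €6 = €120
Total cost = €260.
B ships 20 of its 20, leaving 0.

0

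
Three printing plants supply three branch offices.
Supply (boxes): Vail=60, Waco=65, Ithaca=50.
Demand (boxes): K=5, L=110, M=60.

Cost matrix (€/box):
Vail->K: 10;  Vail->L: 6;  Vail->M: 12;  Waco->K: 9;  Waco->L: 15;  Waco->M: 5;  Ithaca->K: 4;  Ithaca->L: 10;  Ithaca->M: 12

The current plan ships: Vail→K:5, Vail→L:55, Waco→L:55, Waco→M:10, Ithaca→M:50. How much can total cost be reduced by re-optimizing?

Current plan cost = 5·10 + 55·6 + 55·15 + 10·5 + 50·12 = €1855.
Optimal plan:
  Vail–L: 60 × €6 = €360
  Waco–K: 5 × €9 = €45
  Waco–M: 60 × €5 = €300
  Ithaca–L: 50 × €10 = €500
Optimal cost = €1205.
Saving = 1855 − 1205 = €650.

650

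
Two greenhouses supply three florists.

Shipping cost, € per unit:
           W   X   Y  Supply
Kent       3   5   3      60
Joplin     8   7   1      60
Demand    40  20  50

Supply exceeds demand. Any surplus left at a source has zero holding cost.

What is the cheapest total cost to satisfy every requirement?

An optimal shipping plan:
  Kent→W: 40 bunches
  Kent→X: 20 bunches
  Joplin→Y: 50 bunches
Total cost = €270.

270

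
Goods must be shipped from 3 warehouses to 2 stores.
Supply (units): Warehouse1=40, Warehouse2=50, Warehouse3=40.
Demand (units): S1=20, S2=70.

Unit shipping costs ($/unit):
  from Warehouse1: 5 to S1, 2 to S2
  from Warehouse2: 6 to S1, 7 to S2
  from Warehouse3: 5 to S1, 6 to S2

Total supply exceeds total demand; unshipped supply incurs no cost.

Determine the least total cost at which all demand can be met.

370

Optimal allocation:
  Warehouse1–S2: 40 units
  Warehouse2–S1: 10 units
  Warehouse3–S1: 10 units
  Warehouse3–S2: 30 units
Total cost = $370.
(Supply check: Warehouse1 ships 40; Warehouse2 ships 10; Warehouse3 ships 40.)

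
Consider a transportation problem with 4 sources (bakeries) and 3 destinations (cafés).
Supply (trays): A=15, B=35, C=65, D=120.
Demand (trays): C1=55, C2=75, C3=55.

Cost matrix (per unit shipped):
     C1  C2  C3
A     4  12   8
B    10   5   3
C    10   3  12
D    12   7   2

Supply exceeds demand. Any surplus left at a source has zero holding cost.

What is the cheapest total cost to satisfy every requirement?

845

Optimal allocation:
  A->C1: 15 × 4 = 60
  B->C1: 35 × 10 = 350
  C->C2: 65 × 3 = 195
  D->C1: 5 × 12 = 60
  D->C2: 10 × 7 = 70
  D->C3: 55 × 2 = 110
Total = 60 + 350 + 195 + 60 + 70 + 110 = 845.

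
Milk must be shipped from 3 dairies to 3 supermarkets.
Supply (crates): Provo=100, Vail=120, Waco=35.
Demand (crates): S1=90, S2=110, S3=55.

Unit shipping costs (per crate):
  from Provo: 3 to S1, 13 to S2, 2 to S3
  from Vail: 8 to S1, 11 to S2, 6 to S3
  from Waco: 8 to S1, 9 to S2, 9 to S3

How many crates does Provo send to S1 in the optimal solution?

90

Optimal shipments:
  Provo to S1: 90 crates
  Provo to S3: 10 crates
  Vail to S2: 75 crates
  Vail to S3: 45 crates
  Waco to S2: 35 crates
Total cost = 1700.
So Provo→S1 carries 90 crates.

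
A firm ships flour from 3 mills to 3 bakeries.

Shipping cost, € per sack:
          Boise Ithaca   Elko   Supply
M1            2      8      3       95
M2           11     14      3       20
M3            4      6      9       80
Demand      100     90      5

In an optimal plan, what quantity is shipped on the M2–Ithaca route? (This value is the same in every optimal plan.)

Solving gives:
  M1->Boise: 95 × €2 = €190
  M2->Boise: 5 × €11 = €55
  M2->Ithaca: 10 × €14 = €140
  M2->Elko: 5 × €3 = €15
  M3->Ithaca: 80 × €6 = €480
Total cost = €880.
So M2→Ithaca carries 10 sacks.

10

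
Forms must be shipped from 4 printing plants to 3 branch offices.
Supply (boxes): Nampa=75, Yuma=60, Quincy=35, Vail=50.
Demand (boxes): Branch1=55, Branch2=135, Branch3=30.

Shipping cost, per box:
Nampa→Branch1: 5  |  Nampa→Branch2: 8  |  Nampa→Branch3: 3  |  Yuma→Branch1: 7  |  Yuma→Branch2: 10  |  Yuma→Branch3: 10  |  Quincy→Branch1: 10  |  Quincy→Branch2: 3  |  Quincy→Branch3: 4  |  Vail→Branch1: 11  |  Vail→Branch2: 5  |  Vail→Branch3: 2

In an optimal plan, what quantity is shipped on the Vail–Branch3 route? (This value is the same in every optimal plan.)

Solving gives:
  Nampa–Branch2: 45 boxes
  Nampa–Branch3: 30 boxes
  Yuma–Branch1: 55 boxes
  Yuma–Branch2: 5 boxes
  Quincy–Branch2: 35 boxes
  Vail–Branch2: 50 boxes
Total cost = 1240.
The route Vail→Branch3 is not used.

0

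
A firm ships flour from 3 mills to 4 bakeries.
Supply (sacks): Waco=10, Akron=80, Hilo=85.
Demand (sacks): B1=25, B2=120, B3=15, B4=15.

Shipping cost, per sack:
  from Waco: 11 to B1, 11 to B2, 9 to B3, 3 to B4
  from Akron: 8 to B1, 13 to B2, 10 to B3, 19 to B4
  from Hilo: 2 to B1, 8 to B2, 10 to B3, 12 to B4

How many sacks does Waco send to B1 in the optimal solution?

0

The minimum-cost plan:
  Waco->B4: 10 sacks
  Akron->B2: 65 sacks
  Akron->B3: 15 sacks
  Hilo->B1: 25 sacks
  Hilo->B2: 55 sacks
  Hilo->B4: 5 sacks
Total cost = 1575.
The route Waco→B1 is not used.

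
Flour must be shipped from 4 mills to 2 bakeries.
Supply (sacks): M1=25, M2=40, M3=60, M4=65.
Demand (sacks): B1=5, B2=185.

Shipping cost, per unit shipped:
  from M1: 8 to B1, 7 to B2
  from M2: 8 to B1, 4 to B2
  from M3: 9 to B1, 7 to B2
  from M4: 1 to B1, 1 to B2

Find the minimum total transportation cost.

A cheapest plan:
  M1->B2: 25 × 7 = 175
  M2->B2: 40 × 4 = 160
  M3->B2: 60 × 7 = 420
  M4->B1: 5 × 1 = 5
  M4->B2: 60 × 1 = 60
Total = 175 + 160 + 420 + 5 + 60 = 820.
(Supply check: M1 ships 25; M2 ships 40; M3 ships 60; M4 ships 65.)

820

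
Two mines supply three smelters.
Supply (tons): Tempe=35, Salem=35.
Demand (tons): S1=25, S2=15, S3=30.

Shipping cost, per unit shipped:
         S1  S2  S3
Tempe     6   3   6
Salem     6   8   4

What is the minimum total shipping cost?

315

A cheapest plan:
  Tempe–S1: 20 × 6 = 120
  Tempe–S2: 15 × 3 = 45
  Salem–S1: 5 × 6 = 30
  Salem–S3: 30 × 4 = 120
Total = 120 + 45 + 30 + 120 = 315.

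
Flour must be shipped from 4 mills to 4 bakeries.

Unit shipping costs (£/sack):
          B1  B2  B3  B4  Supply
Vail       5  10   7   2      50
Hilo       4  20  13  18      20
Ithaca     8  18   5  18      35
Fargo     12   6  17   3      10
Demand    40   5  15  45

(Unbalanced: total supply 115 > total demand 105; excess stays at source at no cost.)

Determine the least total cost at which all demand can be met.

A cheapest plan:
  Vail→B1: 10 sacks
  Vail→B4: 40 sacks
  Hilo→B1: 20 sacks
  Ithaca→B1: 10 sacks
  Ithaca→B3: 15 sacks
  Fargo→B2: 5 sacks
  Fargo→B4: 5 sacks
Total cost = £410.

410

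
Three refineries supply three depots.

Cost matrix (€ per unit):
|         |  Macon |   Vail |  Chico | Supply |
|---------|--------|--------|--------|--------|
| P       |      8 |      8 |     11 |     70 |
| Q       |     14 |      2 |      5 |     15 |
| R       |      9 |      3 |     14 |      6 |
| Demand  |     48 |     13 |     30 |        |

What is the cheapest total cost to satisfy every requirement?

An optimal shipping plan:
  P→Macon: 48 × €8 = €384
  P→Chico: 22 × €11 = €242
  Q→Vail: 7 × €2 = €14
  Q→Chico: 8 × €5 = €40
  R→Vail: 6 × €3 = €18
Total = 384 + 242 + 14 + 40 + 18 = €698.

698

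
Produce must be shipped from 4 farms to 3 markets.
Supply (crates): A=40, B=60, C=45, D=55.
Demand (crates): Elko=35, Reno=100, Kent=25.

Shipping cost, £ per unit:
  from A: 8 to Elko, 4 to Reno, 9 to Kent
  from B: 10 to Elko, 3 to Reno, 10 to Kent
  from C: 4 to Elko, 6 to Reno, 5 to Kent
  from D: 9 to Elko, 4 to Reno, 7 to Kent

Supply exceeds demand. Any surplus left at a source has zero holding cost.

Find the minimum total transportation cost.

635

A cheapest plan:
  A->Reno: 40 × £4 = £160
  B->Reno: 60 × £3 = £180
  C->Elko: 35 × £4 = £140
  C->Kent: 10 × £5 = £50
  D->Kent: 15 × £7 = £105
Total = 160 + 180 + 140 + 50 + 105 = £635.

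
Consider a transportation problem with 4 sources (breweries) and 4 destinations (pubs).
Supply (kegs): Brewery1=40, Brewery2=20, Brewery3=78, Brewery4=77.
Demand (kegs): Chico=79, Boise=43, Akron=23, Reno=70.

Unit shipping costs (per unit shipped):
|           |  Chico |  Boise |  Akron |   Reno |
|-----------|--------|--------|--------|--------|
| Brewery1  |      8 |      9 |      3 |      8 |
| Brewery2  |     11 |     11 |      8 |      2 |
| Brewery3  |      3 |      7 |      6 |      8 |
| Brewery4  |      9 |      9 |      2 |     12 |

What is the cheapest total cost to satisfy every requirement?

An optimal shipping plan:
  Brewery1–Reno: 40 kegs
  Brewery2–Reno: 20 kegs
  Brewery3–Chico: 78 kegs
  Brewery4–Chico: 1 kegs
  Brewery4–Boise: 43 kegs
  Brewery4–Akron: 23 kegs
  Brewery4–Reno: 10 kegs
Total cost = 1156.

1156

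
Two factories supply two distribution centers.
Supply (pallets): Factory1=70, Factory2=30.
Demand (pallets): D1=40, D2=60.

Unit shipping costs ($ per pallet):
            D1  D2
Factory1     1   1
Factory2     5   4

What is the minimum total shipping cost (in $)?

One minimum-cost allocation:
  Factory1 to D1: 40 × $1 = $40
  Factory1 to D2: 30 × $1 = $30
  Factory2 to D2: 30 × $4 = $120
Total = 40 + 30 + 120 = $190.

190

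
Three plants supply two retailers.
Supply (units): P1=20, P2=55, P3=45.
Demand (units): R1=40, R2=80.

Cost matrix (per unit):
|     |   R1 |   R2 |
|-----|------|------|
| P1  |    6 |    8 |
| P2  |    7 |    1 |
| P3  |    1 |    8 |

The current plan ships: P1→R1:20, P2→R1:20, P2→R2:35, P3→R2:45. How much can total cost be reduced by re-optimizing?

360

Current plan cost = 20·6 + 20·7 + 35·1 + 45·8 = 655.
Optimal plan:
  P1->R2: 20 × 8 = 160
  P2->R2: 55 × 1 = 55
  P3->R1: 40 × 1 = 40
  P3->R2: 5 × 8 = 40
Optimal cost = 295.
Saving = 655 − 295 = 360.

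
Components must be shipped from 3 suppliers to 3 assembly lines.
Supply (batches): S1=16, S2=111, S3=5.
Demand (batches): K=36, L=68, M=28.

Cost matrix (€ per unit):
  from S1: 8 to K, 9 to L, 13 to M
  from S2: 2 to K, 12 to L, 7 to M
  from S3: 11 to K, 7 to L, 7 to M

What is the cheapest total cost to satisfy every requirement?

1011

A cheapest plan:
  S1 to L: 16 × €9 = €144
  S2 to K: 36 × €2 = €72
  S2 to L: 47 × €12 = €564
  S2 to M: 28 × €7 = €196
  S3 to L: 5 × €7 = €35
Total = 144 + 72 + 564 + 196 + 35 = €1011.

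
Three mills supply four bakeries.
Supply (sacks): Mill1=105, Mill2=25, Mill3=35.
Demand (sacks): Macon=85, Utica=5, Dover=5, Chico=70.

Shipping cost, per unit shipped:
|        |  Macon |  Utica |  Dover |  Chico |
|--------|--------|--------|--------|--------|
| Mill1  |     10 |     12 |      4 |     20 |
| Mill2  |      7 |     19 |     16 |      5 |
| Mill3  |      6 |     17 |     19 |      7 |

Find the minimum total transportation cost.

A cheapest plan:
  Mill1->Macon: 85 × 10 = 850
  Mill1->Utica: 5 × 12 = 60
  Mill1->Dover: 5 × 4 = 20
  Mill1->Chico: 10 × 20 = 200
  Mill2->Chico: 25 × 5 = 125
  Mill3->Chico: 35 × 7 = 245
Total = 850 + 60 + 20 + 200 + 125 + 245 = 1500.

1500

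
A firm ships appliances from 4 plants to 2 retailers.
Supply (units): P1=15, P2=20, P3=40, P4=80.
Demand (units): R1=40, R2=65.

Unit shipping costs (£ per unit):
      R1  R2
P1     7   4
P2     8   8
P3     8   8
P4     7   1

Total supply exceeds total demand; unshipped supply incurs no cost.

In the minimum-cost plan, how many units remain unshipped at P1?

An optimal plan:
  P1->R1: 15 units
  P3->R1: 10 units
  P4->R1: 15 units
  P4->R2: 65 units
Total cost = £355.
P1 ships 15 of its 15, leaving 0.

0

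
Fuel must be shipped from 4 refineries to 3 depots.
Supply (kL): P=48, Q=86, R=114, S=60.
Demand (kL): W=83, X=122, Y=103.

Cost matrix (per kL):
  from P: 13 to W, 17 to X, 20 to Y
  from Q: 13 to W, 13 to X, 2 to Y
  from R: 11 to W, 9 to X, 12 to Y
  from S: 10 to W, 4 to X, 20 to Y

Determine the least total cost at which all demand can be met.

Optimal allocation:
  P to W: 48 × 13 = 624
  Q to Y: 86 × 2 = 172
  R to W: 35 × 11 = 385
  R to X: 62 × 9 = 558
  R to Y: 17 × 12 = 204
  S to X: 60 × 4 = 240
Total = 624 + 172 + 385 + 558 + 204 + 240 = 2183.

2183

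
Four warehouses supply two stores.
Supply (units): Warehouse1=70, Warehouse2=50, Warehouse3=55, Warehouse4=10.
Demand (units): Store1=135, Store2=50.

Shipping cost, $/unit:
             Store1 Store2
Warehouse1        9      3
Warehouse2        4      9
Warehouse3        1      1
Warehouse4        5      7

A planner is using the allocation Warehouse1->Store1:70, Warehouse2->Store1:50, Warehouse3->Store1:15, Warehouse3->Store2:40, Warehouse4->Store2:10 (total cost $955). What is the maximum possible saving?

320

Current plan cost = 70·9 + 50·4 + 15·1 + 40·1 + 10·7 = $955.
Optimal plan:
  Warehouse1–Store1: 20 units
  Warehouse1–Store2: 50 units
  Warehouse2–Store1: 50 units
  Warehouse3–Store1: 55 units
  Warehouse4–Store1: 10 units
Optimal cost = $635.
Saving = 955 − 635 = $320.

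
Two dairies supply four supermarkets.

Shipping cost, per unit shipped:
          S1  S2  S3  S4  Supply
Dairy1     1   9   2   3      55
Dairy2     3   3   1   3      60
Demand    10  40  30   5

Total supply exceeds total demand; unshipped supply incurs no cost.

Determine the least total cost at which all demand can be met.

185

One minimum-cost allocation:
  Dairy1 to S1: 10 × 1 = 10
  Dairy1 to S3: 10 × 2 = 20
  Dairy1 to S4: 5 × 3 = 15
  Dairy2 to S2: 40 × 3 = 120
  Dairy2 to S3: 20 × 1 = 20
Total = 10 + 20 + 15 + 120 + 20 = 185.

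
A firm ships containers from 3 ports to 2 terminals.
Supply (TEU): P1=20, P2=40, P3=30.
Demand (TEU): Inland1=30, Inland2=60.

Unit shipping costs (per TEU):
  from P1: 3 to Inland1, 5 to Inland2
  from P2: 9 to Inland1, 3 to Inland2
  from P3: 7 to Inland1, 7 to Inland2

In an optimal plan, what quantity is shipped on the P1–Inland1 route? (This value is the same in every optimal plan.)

20

The minimum-cost plan:
  P1 to Inland1: 20 × 3 = 60
  P2 to Inland2: 40 × 3 = 120
  P3 to Inland1: 10 × 7 = 70
  P3 to Inland2: 20 × 7 = 140
Total cost = 390.
So P1→Inland1 carries 20 TEU.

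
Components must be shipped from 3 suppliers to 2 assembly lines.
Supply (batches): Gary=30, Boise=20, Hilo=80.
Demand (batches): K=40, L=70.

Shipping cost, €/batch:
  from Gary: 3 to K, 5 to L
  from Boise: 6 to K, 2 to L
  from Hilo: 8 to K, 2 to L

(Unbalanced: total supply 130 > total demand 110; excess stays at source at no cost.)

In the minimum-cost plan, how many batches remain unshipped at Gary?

0

Minimum-cost shipments:
  Gary–K: 30 batches
  Boise–K: 10 batches
  Hilo–L: 70 batches
Total cost = €290.
Gary ships 30 of its 30, leaving 0.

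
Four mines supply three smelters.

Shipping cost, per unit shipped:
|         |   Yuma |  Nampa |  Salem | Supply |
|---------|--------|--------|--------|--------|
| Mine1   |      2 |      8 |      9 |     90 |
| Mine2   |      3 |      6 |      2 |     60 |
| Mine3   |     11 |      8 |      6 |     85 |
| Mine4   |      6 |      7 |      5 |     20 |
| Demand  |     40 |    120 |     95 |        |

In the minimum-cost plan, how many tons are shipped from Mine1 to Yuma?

40

The minimum-cost plan:
  Mine1 to Yuma: 40 × 2 = 80
  Mine1 to Nampa: 50 × 8 = 400
  Mine2 to Salem: 60 × 2 = 120
  Mine3 to Nampa: 70 × 8 = 560
  Mine3 to Salem: 15 × 6 = 90
  Mine4 to Salem: 20 × 5 = 100
Total cost = 1350.
So Mine1→Yuma carries 40 tons.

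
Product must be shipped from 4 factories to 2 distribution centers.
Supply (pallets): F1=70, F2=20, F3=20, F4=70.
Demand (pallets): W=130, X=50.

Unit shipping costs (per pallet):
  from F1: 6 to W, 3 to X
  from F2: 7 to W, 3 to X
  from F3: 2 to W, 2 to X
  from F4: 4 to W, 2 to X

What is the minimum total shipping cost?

An optimal shipping plan:
  F1–W: 40 × 6 = 240
  F1–X: 30 × 3 = 90
  F2–X: 20 × 3 = 60
  F3–W: 20 × 2 = 40
  F4–W: 70 × 4 = 280
Total = 240 + 90 + 60 + 40 + 280 = 710.

710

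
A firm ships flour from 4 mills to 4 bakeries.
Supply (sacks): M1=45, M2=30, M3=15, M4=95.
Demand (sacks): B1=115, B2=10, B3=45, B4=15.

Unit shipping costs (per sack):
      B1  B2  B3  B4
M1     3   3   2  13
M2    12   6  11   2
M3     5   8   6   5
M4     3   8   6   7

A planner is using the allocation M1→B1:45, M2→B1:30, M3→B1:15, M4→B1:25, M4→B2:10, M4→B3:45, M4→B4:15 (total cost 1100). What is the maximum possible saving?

Current plan cost = 45·3 + 30·12 + 15·5 + 25·3 + 10·8 + 45·6 + 15·7 = 1100.
Optimal plan:
  M1->B3: 45 × 2 = 90
  M2->B1: 5 × 12 = 60
  M2->B2: 10 × 6 = 60
  M2->B4: 15 × 2 = 30
  M3->B1: 15 × 5 = 75
  M4->B1: 95 × 3 = 285
Optimal cost = 600.
Saving = 1100 − 600 = 500.

500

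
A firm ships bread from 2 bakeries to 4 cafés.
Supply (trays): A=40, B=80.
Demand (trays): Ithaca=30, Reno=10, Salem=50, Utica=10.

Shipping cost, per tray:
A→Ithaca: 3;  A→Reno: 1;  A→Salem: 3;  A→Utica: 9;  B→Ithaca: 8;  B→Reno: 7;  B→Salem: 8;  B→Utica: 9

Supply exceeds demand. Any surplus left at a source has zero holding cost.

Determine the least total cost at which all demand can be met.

590

One minimum-cost allocation:
  A–Reno: 10 × 1 = 10
  A–Salem: 30 × 3 = 90
  B–Ithaca: 30 × 8 = 240
  B–Salem: 20 × 8 = 160
  B–Utica: 10 × 9 = 90
Total = 10 + 90 + 240 + 160 + 90 = 590.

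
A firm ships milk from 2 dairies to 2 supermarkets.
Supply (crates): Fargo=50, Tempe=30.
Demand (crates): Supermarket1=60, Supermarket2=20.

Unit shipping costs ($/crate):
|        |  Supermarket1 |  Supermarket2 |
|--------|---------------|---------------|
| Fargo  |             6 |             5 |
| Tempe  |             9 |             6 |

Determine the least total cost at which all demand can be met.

An optimal shipping plan:
  Fargo–Supermarket1: 50 × $6 = $300
  Tempe–Supermarket1: 10 × $9 = $90
  Tempe–Supermarket2: 20 × $6 = $120
Total = 300 + 90 + 120 = $510.
(Supply check: Fargo ships 50; Tempe ships 30.)

510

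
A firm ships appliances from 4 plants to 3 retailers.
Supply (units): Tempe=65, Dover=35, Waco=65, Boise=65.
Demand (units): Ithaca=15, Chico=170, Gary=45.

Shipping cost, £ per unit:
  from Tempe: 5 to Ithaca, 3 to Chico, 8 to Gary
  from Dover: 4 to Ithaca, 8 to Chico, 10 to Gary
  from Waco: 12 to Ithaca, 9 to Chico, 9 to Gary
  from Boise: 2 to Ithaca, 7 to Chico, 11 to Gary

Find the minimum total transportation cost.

An optimal shipping plan:
  Tempe–Chico: 65 × £3 = £195
  Dover–Chico: 35 × £8 = £280
  Waco–Chico: 20 × £9 = £180
  Waco–Gary: 45 × £9 = £405
  Boise–Ithaca: 15 × £2 = £30
  Boise–Chico: 50 × £7 = £350
Total = 195 + 280 + 180 + 405 + 30 + 350 = £1440.

1440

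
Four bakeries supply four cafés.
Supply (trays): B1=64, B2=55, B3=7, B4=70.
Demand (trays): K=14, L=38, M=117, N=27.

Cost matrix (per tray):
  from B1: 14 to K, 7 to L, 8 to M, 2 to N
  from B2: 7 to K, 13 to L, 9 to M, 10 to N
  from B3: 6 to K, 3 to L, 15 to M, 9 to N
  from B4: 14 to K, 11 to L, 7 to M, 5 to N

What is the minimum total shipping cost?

Optimal allocation:
  B1->L: 31 × 7 = 217
  B1->M: 6 × 8 = 48
  B1->N: 27 × 2 = 54
  B2->K: 14 × 7 = 98
  B2->M: 41 × 9 = 369
  B3->L: 7 × 3 = 21
  B4->M: 70 × 7 = 490
Total = 217 + 48 + 54 + 98 + 369 + 21 + 490 = 1297.

1297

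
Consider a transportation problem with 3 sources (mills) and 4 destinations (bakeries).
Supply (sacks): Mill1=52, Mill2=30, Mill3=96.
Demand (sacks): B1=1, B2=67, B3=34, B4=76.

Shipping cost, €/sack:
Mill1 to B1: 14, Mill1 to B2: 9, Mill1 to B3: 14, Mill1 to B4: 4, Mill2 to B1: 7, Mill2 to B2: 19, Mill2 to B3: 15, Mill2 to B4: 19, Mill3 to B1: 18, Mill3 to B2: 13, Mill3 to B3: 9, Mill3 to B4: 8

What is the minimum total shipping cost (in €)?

Optimal allocation:
  Mill1->B2: 38 sacks
  Mill1->B4: 14 sacks
  Mill2->B1: 1 sacks
  Mill2->B2: 29 sacks
  Mill3->B3: 34 sacks
  Mill3->B4: 62 sacks
Total cost = €1758.

1758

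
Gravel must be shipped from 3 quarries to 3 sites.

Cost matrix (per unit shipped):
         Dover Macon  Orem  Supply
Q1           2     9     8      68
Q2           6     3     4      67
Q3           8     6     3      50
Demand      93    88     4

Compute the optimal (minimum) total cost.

An optimal shipping plan:
  Q1→Dover: 68 × 2 = 136
  Q2→Macon: 67 × 3 = 201
  Q3→Dover: 25 × 8 = 200
  Q3→Macon: 21 × 6 = 126
  Q3→Orem: 4 × 3 = 12
Total = 136 + 201 + 200 + 126 + 12 = 675.

675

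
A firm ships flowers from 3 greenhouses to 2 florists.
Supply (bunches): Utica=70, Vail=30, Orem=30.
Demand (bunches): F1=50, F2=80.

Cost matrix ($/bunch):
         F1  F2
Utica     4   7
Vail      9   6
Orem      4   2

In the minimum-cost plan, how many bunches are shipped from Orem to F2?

The minimum-cost plan:
  Utica→F1: 50 bunches
  Utica→F2: 20 bunches
  Vail→F2: 30 bunches
  Orem→F2: 30 bunches
Total cost = $580.
So Orem→F2 carries 30 bunches.

30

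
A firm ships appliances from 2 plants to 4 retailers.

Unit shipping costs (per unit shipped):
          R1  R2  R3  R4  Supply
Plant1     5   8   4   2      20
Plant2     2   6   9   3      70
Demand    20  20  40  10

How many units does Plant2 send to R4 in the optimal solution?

Optimal shipments:
  Plant1->R3: 20 units
  Plant2->R1: 20 units
  Plant2->R2: 20 units
  Plant2->R3: 20 units
  Plant2->R4: 10 units
Total cost = 450.
So Plant2→R4 carries 10 units.

10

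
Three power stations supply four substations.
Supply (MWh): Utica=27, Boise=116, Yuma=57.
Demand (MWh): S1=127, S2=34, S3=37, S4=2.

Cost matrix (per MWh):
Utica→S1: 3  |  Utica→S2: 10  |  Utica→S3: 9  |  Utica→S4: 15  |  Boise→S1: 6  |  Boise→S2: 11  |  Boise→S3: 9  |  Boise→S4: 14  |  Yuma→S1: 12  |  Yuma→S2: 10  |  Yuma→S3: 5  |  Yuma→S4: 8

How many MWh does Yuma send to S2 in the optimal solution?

Solving gives:
  Utica–S1: 27 × 3 = 81
  Boise–S1: 100 × 6 = 600
  Boise–S2: 16 × 11 = 176
  Yuma–S2: 18 × 10 = 180
  Yuma–S3: 37 × 5 = 185
  Yuma–S4: 2 × 8 = 16
Total cost = 1238.
So Yuma→S2 carries 18 MWh.

18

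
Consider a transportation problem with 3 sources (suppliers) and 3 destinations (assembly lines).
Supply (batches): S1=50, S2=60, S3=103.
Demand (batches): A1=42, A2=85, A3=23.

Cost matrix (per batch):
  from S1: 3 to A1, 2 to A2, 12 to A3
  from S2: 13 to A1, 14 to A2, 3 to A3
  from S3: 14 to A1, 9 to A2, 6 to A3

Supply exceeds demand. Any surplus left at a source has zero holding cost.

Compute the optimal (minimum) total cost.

A cheapest plan:
  S1–A1: 42 × 3 = 126
  S1–A2: 8 × 2 = 16
  S2–A3: 23 × 3 = 69
  S3–A2: 77 × 9 = 693
Total = 126 + 16 + 69 + 693 = 904.

904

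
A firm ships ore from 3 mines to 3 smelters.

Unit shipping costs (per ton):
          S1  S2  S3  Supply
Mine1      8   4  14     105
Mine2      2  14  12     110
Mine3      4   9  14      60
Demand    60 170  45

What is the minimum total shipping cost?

1690

Optimal allocation:
  Mine1 to S2: 105 × 4 = 420
  Mine2 to S1: 60 × 2 = 120
  Mine2 to S2: 5 × 14 = 70
  Mine2 to S3: 45 × 12 = 540
  Mine3 to S2: 60 × 9 = 540
Total = 420 + 120 + 70 + 540 + 540 = 1690.
(Supply check: Mine1 ships 105; Mine2 ships 110; Mine3 ships 60.)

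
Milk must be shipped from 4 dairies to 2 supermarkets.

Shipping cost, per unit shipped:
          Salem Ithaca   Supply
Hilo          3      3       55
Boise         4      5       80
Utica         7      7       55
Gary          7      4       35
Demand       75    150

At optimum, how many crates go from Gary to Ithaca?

35

Solving gives:
  Hilo->Ithaca: 55 crates
  Boise->Salem: 75 crates
  Boise->Ithaca: 5 crates
  Utica->Ithaca: 55 crates
  Gary->Ithaca: 35 crates
Total cost = 1015.
So Gary→Ithaca carries 35 crates.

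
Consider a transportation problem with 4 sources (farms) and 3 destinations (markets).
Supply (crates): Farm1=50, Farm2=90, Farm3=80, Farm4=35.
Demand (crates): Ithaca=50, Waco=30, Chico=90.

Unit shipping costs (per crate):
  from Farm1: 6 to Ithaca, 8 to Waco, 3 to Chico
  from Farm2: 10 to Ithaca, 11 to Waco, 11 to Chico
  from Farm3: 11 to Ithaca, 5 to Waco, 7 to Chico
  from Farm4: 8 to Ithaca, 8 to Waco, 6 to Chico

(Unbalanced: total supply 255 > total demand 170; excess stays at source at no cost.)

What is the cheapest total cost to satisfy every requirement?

1010

An optimal shipping plan:
  Farm1→Ithaca: 10 × 6 = 60
  Farm1→Chico: 40 × 3 = 120
  Farm2→Ithaca: 5 × 10 = 50
  Farm3→Waco: 30 × 5 = 150
  Farm3→Chico: 50 × 7 = 350
  Farm4→Ithaca: 35 × 8 = 280
Total = 60 + 120 + 50 + 150 + 350 + 280 = 1010.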